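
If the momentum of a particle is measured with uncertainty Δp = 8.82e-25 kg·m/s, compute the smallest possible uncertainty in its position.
59.783 pm

Using the Heisenberg uncertainty principle:
ΔxΔp ≥ ℏ/2

The minimum uncertainty in position is:
Δx_min = ℏ/(2Δp)
Δx_min = (1.055e-34 J·s) / (2 × 8.820e-25 kg·m/s)
Δx_min = 5.978e-11 m = 59.783 pm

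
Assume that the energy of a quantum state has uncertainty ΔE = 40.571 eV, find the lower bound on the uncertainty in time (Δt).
8.112 as

Using the energy-time uncertainty principle:
ΔEΔt ≥ ℏ/2

The minimum uncertainty in time is:
Δt_min = ℏ/(2ΔE)
Δt_min = (1.055e-34 J·s) / (2 × 6.500e-18 J)
Δt_min = 8.112e-18 s = 8.112 as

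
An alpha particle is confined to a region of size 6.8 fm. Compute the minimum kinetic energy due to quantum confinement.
28.240 keV

Using the uncertainty principle:

1. Position uncertainty: Δx ≈ 6.800e-15 m
2. Minimum momentum uncertainty: Δp = ℏ/(2Δx) = 7.754e-21 kg·m/s
3. Minimum kinetic energy:
   KE = (Δp)²/(2m) = (7.754e-21)²/(2 × 6.645e-27 kg)
   KE = 4.525e-15 J = 28.240 keV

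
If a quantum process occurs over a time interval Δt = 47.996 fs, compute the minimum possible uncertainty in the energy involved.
6.857 meV

Using the energy-time uncertainty principle:
ΔEΔt ≥ ℏ/2

The minimum uncertainty in energy is:
ΔE_min = ℏ/(2Δt)
ΔE_min = (1.055e-34 J·s) / (2 × 4.800e-14 s)
ΔE_min = 1.099e-21 J = 6.857 meV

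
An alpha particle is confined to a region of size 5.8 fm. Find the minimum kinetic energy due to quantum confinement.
38.817 keV

Using the uncertainty principle:

1. Position uncertainty: Δx ≈ 5.800e-15 m
2. Minimum momentum uncertainty: Δp = ℏ/(2Δx) = 9.091e-21 kg·m/s
3. Minimum kinetic energy:
   KE = (Δp)²/(2m) = (9.091e-21)²/(2 × 6.645e-27 kg)
   KE = 6.219e-15 J = 38.817 keV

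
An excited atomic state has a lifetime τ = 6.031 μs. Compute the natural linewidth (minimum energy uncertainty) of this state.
54.569 peV

Using the energy-time uncertainty principle:
ΔEΔt ≥ ℏ/2

The lifetime τ represents the time uncertainty Δt.
The natural linewidth (minimum energy uncertainty) is:

ΔE = ℏ/(2τ)
ΔE = (1.055e-34 J·s) / (2 × 6.031e-06 s)
ΔE = 8.743e-30 J = 54.569 peV

This natural linewidth limits the precision of spectroscopic measurements.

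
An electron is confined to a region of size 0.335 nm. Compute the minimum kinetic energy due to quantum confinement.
84.874 meV

Using the uncertainty principle:

1. Position uncertainty: Δx ≈ 3.350e-10 m
2. Minimum momentum uncertainty: Δp = ℏ/(2Δx) = 1.574e-25 kg·m/s
3. Minimum kinetic energy:
   KE = (Δp)²/(2m) = (1.574e-25)²/(2 × 9.109e-31 kg)
   KE = 1.360e-20 J = 84.874 meV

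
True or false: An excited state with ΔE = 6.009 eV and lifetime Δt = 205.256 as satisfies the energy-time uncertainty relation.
Yes, it satisfies the uncertainty relation.

Calculate the product ΔEΔt:
ΔE = 6.009 eV = 9.627e-19 J
ΔEΔt = (9.627e-19 J) × (2.053e-16 s)
ΔEΔt = 1.976e-34 J·s

Compare to the minimum allowed value ℏ/2:
ℏ/2 = 5.273e-35 J·s

Since ΔEΔt = 1.976e-34 J·s ≥ 5.273e-35 J·s = ℏ/2,
this satisfies the uncertainty relation.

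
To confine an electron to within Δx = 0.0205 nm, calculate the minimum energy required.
22.665 eV

Localizing a particle requires giving it sufficient momentum uncertainty:

1. From uncertainty principle: Δp ≥ ℏ/(2Δx)
   Δp_min = (1.055e-34 J·s) / (2 × 2.050e-11 m)
   Δp_min = 2.572e-24 kg·m/s

2. This momentum uncertainty corresponds to kinetic energy:
   KE ≈ (Δp)²/(2m) = (2.572e-24)²/(2 × 9.109e-31 kg)
   KE = 3.631e-18 J = 22.665 eV

Tighter localization requires more energy.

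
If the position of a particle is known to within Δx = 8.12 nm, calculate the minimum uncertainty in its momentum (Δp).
6.494 × 10^-27 kg·m/s

Using the Heisenberg uncertainty principle:
ΔxΔp ≥ ℏ/2

The minimum uncertainty in momentum is:
Δp_min = ℏ/(2Δx)
Δp_min = (1.055e-34 J·s) / (2 × 8.120e-09 m)
Δp_min = 6.494e-27 kg·m/s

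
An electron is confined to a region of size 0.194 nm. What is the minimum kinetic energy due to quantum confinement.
253.081 meV

Using the uncertainty principle:

1. Position uncertainty: Δx ≈ 1.940e-10 m
2. Minimum momentum uncertainty: Δp = ℏ/(2Δx) = 2.718e-25 kg·m/s
3. Minimum kinetic energy:
   KE = (Δp)²/(2m) = (2.718e-25)²/(2 × 9.109e-31 kg)
   KE = 4.055e-20 J = 253.081 meV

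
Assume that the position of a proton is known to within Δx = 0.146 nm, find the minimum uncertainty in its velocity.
215.921 m/s

Using the Heisenberg uncertainty principle and Δp = mΔv:
ΔxΔp ≥ ℏ/2
Δx(mΔv) ≥ ℏ/2

The minimum uncertainty in velocity is:
Δv_min = ℏ/(2mΔx)
Δv_min = (1.055e-34 J·s) / (2 × 1.673e-27 kg × 1.460e-10 m)
Δv_min = 2.159e+02 m/s = 215.921 m/s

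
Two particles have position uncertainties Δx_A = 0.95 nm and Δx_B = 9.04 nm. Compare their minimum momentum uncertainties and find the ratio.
Particle A has the larger minimum momentum uncertainty, by a factor of 9.52.

For each particle, the minimum momentum uncertainty is Δp_min = ℏ/(2Δx):

Particle A: Δp_A = ℏ/(2×9.500e-10 m) = 5.550e-26 kg·m/s
Particle B: Δp_B = ℏ/(2×9.040e-09 m) = 5.833e-27 kg·m/s

Ratio: Δp_A/Δp_B = 9.52

Since Δp_min ∝ 1/Δx, the particle with smaller position uncertainty (A) has larger momentum uncertainty.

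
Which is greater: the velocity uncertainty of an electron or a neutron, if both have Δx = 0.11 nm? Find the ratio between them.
The electron has the larger minimum velocity uncertainty, by a ratio of 1838.7.

For both particles, Δp_min = ℏ/(2Δx) = 4.794e-25 kg·m/s (same for both).

The velocity uncertainty is Δv = Δp/m:
- electron: Δv = 4.794e-25 / 9.109e-31 = 5.262e+05 m/s = 526.217 km/s
- neutron: Δv = 4.794e-25 / 1.675e-27 = 2.862e+02 m/s = 286.192 m/s

Ratio: 5.262e+05 / 2.862e+02 = 1838.7

The lighter particle has larger velocity uncertainty because Δv ∝ 1/m.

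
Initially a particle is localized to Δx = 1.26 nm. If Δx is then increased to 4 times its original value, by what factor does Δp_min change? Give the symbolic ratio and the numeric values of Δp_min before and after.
Original Δp_min = 4.185 × 10^-26 kg·m/s; new Δp'_min = 1.046 × 10^-26 kg·m/s; ratio Δp'_min/Δp_min = 1/4.

From the uncertainty principle ΔxΔp ≥ ℏ/2, the minimum momentum uncertainty is Δp_min = ℏ/(2Δx).

Original (Δx = 1.26 nm = 1.260e-09 m):
Δp_min = (1.055e-34 J·s)/(2 × 1.260e-09 m) = 4.185e-26 kg·m/s

When Δx → 4Δx:
Δp'_min = ℏ/(2 × 4Δx) = (1/4) × ℏ/(2Δx) = (1/4) × Δp_min
Δp'_min = 1/4 × 4.185e-26 kg·m/s = 1.046e-26 kg·m/s

Since Δp_min ∝ 1/Δx, when Δx is increased to 4 times its original value, Δp_min decreases to 1/4 of its original value.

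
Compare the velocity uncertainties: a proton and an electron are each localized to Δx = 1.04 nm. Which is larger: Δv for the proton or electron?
The electron has the larger minimum velocity uncertainty, by a ratio of 1836.2.

For both particles, Δp_min = ℏ/(2Δx) = 5.070e-26 kg·m/s (same for both).

The velocity uncertainty is Δv = Δp/m:
- proton: Δv = 5.070e-26 / 1.673e-27 = 3.031e+01 m/s = 30.312 m/s
- electron: Δv = 5.070e-26 / 9.109e-31 = 5.566e+04 m/s = 55.658 km/s

Ratio: 5.566e+04 / 3.031e+01 = 1836.2

The lighter particle has larger velocity uncertainty because Δv ∝ 1/m.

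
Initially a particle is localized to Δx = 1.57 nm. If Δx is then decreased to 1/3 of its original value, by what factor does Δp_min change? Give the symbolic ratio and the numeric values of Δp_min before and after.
Original Δp_min = 3.359 × 10^-26 kg·m/s; new Δp'_min = 1.008 × 10^-25 kg·m/s; ratio Δp'_min/Δp_min = 3.

From the uncertainty principle ΔxΔp ≥ ℏ/2, the minimum momentum uncertainty is Δp_min = ℏ/(2Δx).

Original (Δx = 1.57 nm = 1.570e-09 m):
Δp_min = (1.055e-34 J·s)/(2 × 1.570e-09 m) = 3.359e-26 kg·m/s

When Δx → (1/3)Δx:
Δp'_min = ℏ/(2 × (1/3)Δx) = 3 × ℏ/(2Δx) = 3 × Δp_min
Δp'_min = 3 × 3.359e-26 kg·m/s = 1.008e-25 kg·m/s

Since Δp_min ∝ 1/Δx, when Δx is decreased to 1/3 of its original value, Δp_min increases to 3 times its original value.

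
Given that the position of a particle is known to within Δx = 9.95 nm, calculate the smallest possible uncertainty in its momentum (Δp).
5.299 × 10^-27 kg·m/s

Using the Heisenberg uncertainty principle:
ΔxΔp ≥ ℏ/2

The minimum uncertainty in momentum is:
Δp_min = ℏ/(2Δx)
Δp_min = (1.055e-34 J·s) / (2 × 9.950e-09 m)
Δp_min = 5.299e-27 kg·m/s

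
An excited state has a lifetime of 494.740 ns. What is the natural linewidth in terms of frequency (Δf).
160.847 kHz

Using the energy-time uncertainty principle and E = hf:
ΔEΔt ≥ ℏ/2
hΔf·Δt ≥ ℏ/2

The minimum frequency uncertainty is:
Δf = ℏ/(2hτ) = 1/(4πτ)
Δf = 1/(4π × 4.947e-07 s)
Δf = 1.608e+05 Hz = 160.847 kHz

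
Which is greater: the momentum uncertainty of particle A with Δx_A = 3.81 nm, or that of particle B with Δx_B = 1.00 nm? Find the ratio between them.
Particle B has the larger minimum momentum uncertainty, by a factor of 3.81.

For each particle, the minimum momentum uncertainty is Δp_min = ℏ/(2Δx):

Particle A: Δp_A = ℏ/(2×3.810e-09 m) = 1.384e-26 kg·m/s
Particle B: Δp_B = ℏ/(2×1.000e-09 m) = 5.273e-26 kg·m/s

Ratio: Δp_B/Δp_A = 3.81

Since Δp_min ∝ 1/Δx, the particle with smaller position uncertainty (B) has larger momentum uncertainty.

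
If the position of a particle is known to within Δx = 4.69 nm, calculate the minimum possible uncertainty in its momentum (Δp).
1.124 × 10^-26 kg·m/s

Using the Heisenberg uncertainty principle:
ΔxΔp ≥ ℏ/2

The minimum uncertainty in momentum is:
Δp_min = ℏ/(2Δx)
Δp_min = (1.055e-34 J·s) / (2 × 4.690e-09 m)
Δp_min = 1.124e-26 kg·m/s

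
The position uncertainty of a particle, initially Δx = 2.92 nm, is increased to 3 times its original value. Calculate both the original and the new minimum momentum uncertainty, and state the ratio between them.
Original Δp_min = 1.806 × 10^-26 kg·m/s; new Δp'_min = 6.019 × 10^-27 kg·m/s; ratio Δp'_min/Δp_min = 1/3.

From the uncertainty principle ΔxΔp ≥ ℏ/2, the minimum momentum uncertainty is Δp_min = ℏ/(2Δx).

Original (Δx = 2.92 nm = 2.920e-09 m):
Δp_min = (1.055e-34 J·s)/(2 × 2.920e-09 m) = 1.806e-26 kg·m/s

When Δx → 3Δx:
Δp'_min = ℏ/(2 × 3Δx) = (1/3) × ℏ/(2Δx) = (1/3) × Δp_min
Δp'_min = 1/3 × 1.806e-26 kg·m/s = 6.019e-27 kg·m/s

Since Δp_min ∝ 1/Δx, when Δx is increased to 3 times its original value, Δp_min decreases to 1/3 of its original value.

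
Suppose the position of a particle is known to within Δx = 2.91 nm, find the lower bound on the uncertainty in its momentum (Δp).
1.812 × 10^-26 kg·m/s

Using the Heisenberg uncertainty principle:
ΔxΔp ≥ ℏ/2

The minimum uncertainty in momentum is:
Δp_min = ℏ/(2Δx)
Δp_min = (1.055e-34 J·s) / (2 × 2.910e-09 m)
Δp_min = 1.812e-26 kg·m/s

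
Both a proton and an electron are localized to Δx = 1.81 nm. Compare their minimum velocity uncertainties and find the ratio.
The electron has the larger minimum velocity uncertainty, by a ratio of 1836.2.

For both particles, Δp_min = ℏ/(2Δx) = 2.913e-26 kg·m/s (same for both).

The velocity uncertainty is Δv = Δp/m:
- proton: Δv = 2.913e-26 / 1.673e-27 = 1.742e+01 m/s = 17.417 m/s
- electron: Δv = 2.913e-26 / 9.109e-31 = 3.198e+04 m/s = 31.980 km/s

Ratio: 3.198e+04 / 1.742e+01 = 1836.2

The lighter particle has larger velocity uncertainty because Δv ∝ 1/m.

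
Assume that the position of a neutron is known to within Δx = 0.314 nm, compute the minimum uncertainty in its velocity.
100.258 m/s

Using the Heisenberg uncertainty principle and Δp = mΔv:
ΔxΔp ≥ ℏ/2
Δx(mΔv) ≥ ℏ/2

The minimum uncertainty in velocity is:
Δv_min = ℏ/(2mΔx)
Δv_min = (1.055e-34 J·s) / (2 × 1.675e-27 kg × 3.140e-10 m)
Δv_min = 1.003e+02 m/s = 100.258 m/s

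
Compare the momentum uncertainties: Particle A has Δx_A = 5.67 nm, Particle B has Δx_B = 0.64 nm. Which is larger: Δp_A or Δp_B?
Particle B has the larger minimum momentum uncertainty, by a factor of 8.86.

For each particle, the minimum momentum uncertainty is Δp_min = ℏ/(2Δx):

Particle A: Δp_A = ℏ/(2×5.670e-09 m) = 9.300e-27 kg·m/s
Particle B: Δp_B = ℏ/(2×6.400e-10 m) = 8.239e-26 kg·m/s

Ratio: Δp_B/Δp_A = 8.86

Since Δp_min ∝ 1/Δx, the particle with smaller position uncertainty (B) has larger momentum uncertainty.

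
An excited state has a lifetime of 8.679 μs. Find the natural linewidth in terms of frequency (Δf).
9.169 kHz

Using the energy-time uncertainty principle and E = hf:
ΔEΔt ≥ ℏ/2
hΔf·Δt ≥ ℏ/2

The minimum frequency uncertainty is:
Δf = ℏ/(2hτ) = 1/(4πτ)
Δf = 1/(4π × 8.679e-06 s)
Δf = 9.169e+03 Hz = 9.169 kHz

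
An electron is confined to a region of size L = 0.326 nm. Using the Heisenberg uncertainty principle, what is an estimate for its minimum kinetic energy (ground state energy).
89.625 meV

Using the uncertainty principle to estimate ground state energy:

1. The position uncertainty is approximately the confinement size:
   Δx ≈ L = 3.260e-10 m

2. From ΔxΔp ≥ ℏ/2, the minimum momentum uncertainty is:
   Δp ≈ ℏ/(2L) = 1.617e-25 kg·m/s

3. The kinetic energy is approximately:
   KE ≈ (Δp)²/(2m) = (1.617e-25)²/(2 × 9.109e-31 kg)
   KE ≈ 1.436e-20 J = 89.625 meV

This is an order-of-magnitude estimate of the ground state energy.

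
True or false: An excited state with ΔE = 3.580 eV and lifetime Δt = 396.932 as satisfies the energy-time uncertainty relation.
Yes, it satisfies the uncertainty relation.

Calculate the product ΔEΔt:
ΔE = 3.580 eV = 5.736e-19 J
ΔEΔt = (5.736e-19 J) × (3.969e-16 s)
ΔEΔt = 2.277e-34 J·s

Compare to the minimum allowed value ℏ/2:
ℏ/2 = 5.273e-35 J·s

Since ΔEΔt = 2.277e-34 J·s ≥ 5.273e-35 J·s = ℏ/2,
this satisfies the uncertainty relation.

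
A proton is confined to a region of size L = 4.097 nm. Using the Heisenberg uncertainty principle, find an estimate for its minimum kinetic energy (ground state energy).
309.045 neV

Using the uncertainty principle to estimate ground state energy:

1. The position uncertainty is approximately the confinement size:
   Δx ≈ L = 4.097e-09 m

2. From ΔxΔp ≥ ℏ/2, the minimum momentum uncertainty is:
   Δp ≈ ℏ/(2L) = 1.287e-26 kg·m/s

3. The kinetic energy is approximately:
   KE ≈ (Δp)²/(2m) = (1.287e-26)²/(2 × 1.673e-27 kg)
   KE ≈ 4.951e-26 J = 309.045 neV

This is an order-of-magnitude estimate of the ground state energy.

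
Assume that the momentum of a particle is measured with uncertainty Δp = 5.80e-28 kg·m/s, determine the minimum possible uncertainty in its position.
90.911 nm

Using the Heisenberg uncertainty principle:
ΔxΔp ≥ ℏ/2

The minimum uncertainty in position is:
Δx_min = ℏ/(2Δp)
Δx_min = (1.055e-34 J·s) / (2 × 5.800e-28 kg·m/s)
Δx_min = 9.091e-08 m = 90.911 nm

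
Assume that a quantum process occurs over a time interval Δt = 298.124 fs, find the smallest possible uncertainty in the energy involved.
1.104 meV

Using the energy-time uncertainty principle:
ΔEΔt ≥ ℏ/2

The minimum uncertainty in energy is:
ΔE_min = ℏ/(2Δt)
ΔE_min = (1.055e-34 J·s) / (2 × 2.981e-13 s)
ΔE_min = 1.769e-22 J = 1.104 meV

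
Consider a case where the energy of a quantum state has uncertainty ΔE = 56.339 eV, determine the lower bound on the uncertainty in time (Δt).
5.842 as

Using the energy-time uncertainty principle:
ΔEΔt ≥ ℏ/2

The minimum uncertainty in time is:
Δt_min = ℏ/(2ΔE)
Δt_min = (1.055e-34 J·s) / (2 × 9.027e-18 J)
Δt_min = 5.842e-18 s = 5.842 as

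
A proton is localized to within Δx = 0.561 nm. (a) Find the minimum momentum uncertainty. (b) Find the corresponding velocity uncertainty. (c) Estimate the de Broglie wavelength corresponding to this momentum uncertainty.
(a) Δp_min = 9.399 × 10^-26 kg·m/s
(b) Δv_min = 56.193 m/s
(c) λ_dB = 7.050 nm

Step-by-step:

(a) From the uncertainty principle:
Δp_min = ℏ/(2Δx) = (1.055e-34 J·s)/(2 × 5.610e-10 m) = 9.399e-26 kg·m/s

(b) The velocity uncertainty:
Δv = Δp/m = (9.399e-26 kg·m/s)/(1.673e-27 kg) = 5.619e+01 m/s = 56.193 m/s

(c) The de Broglie wavelength for this momentum:
λ = h/p = (6.626e-34 J·s)/(9.399e-26 kg·m/s) = 7.050e-09 m = 7.050 nm

Note: The de Broglie wavelength is comparable to the localization size, as expected from wave-particle duality.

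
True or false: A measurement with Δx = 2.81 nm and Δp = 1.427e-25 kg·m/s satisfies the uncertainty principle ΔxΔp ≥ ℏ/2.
Yes, it satisfies the uncertainty principle.

Calculate the product ΔxΔp:
ΔxΔp = (2.810e-09 m) × (1.427e-25 kg·m/s)
ΔxΔp = 4.010e-34 J·s

Compare to the minimum allowed value ℏ/2:
ℏ/2 = 5.273e-35 J·s

Since ΔxΔp = 4.010e-34 J·s ≥ 5.273e-35 J·s = ℏ/2,
the measurement satisfies the uncertainty principle.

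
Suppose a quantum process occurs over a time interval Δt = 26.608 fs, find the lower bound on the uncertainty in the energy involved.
12.369 meV

Using the energy-time uncertainty principle:
ΔEΔt ≥ ℏ/2

The minimum uncertainty in energy is:
ΔE_min = ℏ/(2Δt)
ΔE_min = (1.055e-34 J·s) / (2 × 2.661e-14 s)
ΔE_min = 1.982e-21 J = 12.369 meV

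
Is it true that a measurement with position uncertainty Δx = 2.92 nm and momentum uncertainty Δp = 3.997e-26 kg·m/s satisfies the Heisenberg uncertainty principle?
Yes, it satisfies the uncertainty principle.

Calculate the product ΔxΔp:
ΔxΔp = (2.920e-09 m) × (3.997e-26 kg·m/s)
ΔxΔp = 1.167e-34 J·s

Compare to the minimum allowed value ℏ/2:
ℏ/2 = 5.273e-35 J·s

Since ΔxΔp = 1.167e-34 J·s ≥ 5.273e-35 J·s = ℏ/2,
the measurement satisfies the uncertainty principle.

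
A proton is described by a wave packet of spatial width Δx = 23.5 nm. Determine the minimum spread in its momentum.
2.244 × 10^-27 kg·m/s

For a wave packet, the spatial width Δx and momentum spread Δp are related by the uncertainty principle:
ΔxΔp ≥ ℏ/2

The minimum momentum spread is:
Δp_min = ℏ/(2Δx)
Δp_min = (1.055e-34 J·s) / (2 × 2.350e-08 m)
Δp_min = 2.244e-27 kg·m/s

A wave packet cannot have both a well-defined position and well-defined momentum.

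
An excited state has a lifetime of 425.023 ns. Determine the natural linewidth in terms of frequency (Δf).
187.231 kHz

Using the energy-time uncertainty principle and E = hf:
ΔEΔt ≥ ℏ/2
hΔf·Δt ≥ ℏ/2

The minimum frequency uncertainty is:
Δf = ℏ/(2hτ) = 1/(4πτ)
Δf = 1/(4π × 4.250e-07 s)
Δf = 1.872e+05 Hz = 187.231 kHz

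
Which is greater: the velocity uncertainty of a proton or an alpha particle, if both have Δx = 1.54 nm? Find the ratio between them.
The proton has the larger minimum velocity uncertainty, by a ratio of 4.0.

For both particles, Δp_min = ℏ/(2Δx) = 3.424e-26 kg·m/s (same for both).

The velocity uncertainty is Δv = Δp/m:
- proton: Δv = 3.424e-26 / 1.673e-27 = 2.047e+01 m/s = 20.470 m/s
- alpha particle: Δv = 3.424e-26 / 6.645e-27 = 5.153e+00 m/s = 5.153 m/s

Ratio: 2.047e+01 / 5.153e+00 = 4.0

The lighter particle has larger velocity uncertainty because Δv ∝ 1/m.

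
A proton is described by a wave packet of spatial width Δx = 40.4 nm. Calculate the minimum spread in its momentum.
1.305 × 10^-27 kg·m/s

For a wave packet, the spatial width Δx and momentum spread Δp are related by the uncertainty principle:
ΔxΔp ≥ ℏ/2

The minimum momentum spread is:
Δp_min = ℏ/(2Δx)
Δp_min = (1.055e-34 J·s) / (2 × 4.040e-08 m)
Δp_min = 1.305e-27 kg·m/s

A wave packet cannot have both a well-defined position and well-defined momentum.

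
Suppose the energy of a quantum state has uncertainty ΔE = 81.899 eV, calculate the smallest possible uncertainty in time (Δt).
4.018 as

Using the energy-time uncertainty principle:
ΔEΔt ≥ ℏ/2

The minimum uncertainty in time is:
Δt_min = ℏ/(2ΔE)
Δt_min = (1.055e-34 J·s) / (2 × 1.312e-17 J)
Δt_min = 4.018e-18 s = 4.018 as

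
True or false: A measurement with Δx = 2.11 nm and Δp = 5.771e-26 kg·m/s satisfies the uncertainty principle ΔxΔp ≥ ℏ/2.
Yes, it satisfies the uncertainty principle.

Calculate the product ΔxΔp:
ΔxΔp = (2.110e-09 m) × (5.771e-26 kg·m/s)
ΔxΔp = 1.218e-34 J·s

Compare to the minimum allowed value ℏ/2:
ℏ/2 = 5.273e-35 J·s

Since ΔxΔp = 1.218e-34 J·s ≥ 5.273e-35 J·s = ℏ/2,
the measurement satisfies the uncertainty principle.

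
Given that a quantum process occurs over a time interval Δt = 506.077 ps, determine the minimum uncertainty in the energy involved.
650.308 neV

Using the energy-time uncertainty principle:
ΔEΔt ≥ ℏ/2

The minimum uncertainty in energy is:
ΔE_min = ℏ/(2Δt)
ΔE_min = (1.055e-34 J·s) / (2 × 5.061e-10 s)
ΔE_min = 1.042e-25 J = 650.308 neV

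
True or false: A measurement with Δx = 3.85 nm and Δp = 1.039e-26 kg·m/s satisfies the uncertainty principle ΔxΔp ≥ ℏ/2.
No, it violates the uncertainty principle (impossible measurement).

Calculate the product ΔxΔp:
ΔxΔp = (3.850e-09 m) × (1.039e-26 kg·m/s)
ΔxΔp = 4.000e-35 J·s

Compare to the minimum allowed value ℏ/2:
ℏ/2 = 5.273e-35 J·s

Since ΔxΔp = 4.000e-35 J·s < 5.273e-35 J·s = ℏ/2,
the measurement violates the uncertainty principle.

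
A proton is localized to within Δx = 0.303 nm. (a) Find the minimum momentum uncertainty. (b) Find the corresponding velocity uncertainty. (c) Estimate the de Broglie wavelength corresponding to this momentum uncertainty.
(a) Δp_min = 1.740 × 10^-25 kg·m/s
(b) Δv_min = 104.041 m/s
(c) λ_dB = 3.808 nm

Step-by-step:

(a) From the uncertainty principle:
Δp_min = ℏ/(2Δx) = (1.055e-34 J·s)/(2 × 3.030e-10 m) = 1.740e-25 kg·m/s

(b) The velocity uncertainty:
Δv = Δp/m = (1.740e-25 kg·m/s)/(1.673e-27 kg) = 1.040e+02 m/s = 104.041 m/s

(c) The de Broglie wavelength for this momentum:
λ = h/p = (6.626e-34 J·s)/(1.740e-25 kg·m/s) = 3.808e-09 m = 3.808 nm

Note: The de Broglie wavelength is comparable to the localization size, as expected from wave-particle duality.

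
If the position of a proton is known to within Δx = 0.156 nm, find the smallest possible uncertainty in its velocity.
202.080 m/s

Using the Heisenberg uncertainty principle and Δp = mΔv:
ΔxΔp ≥ ℏ/2
Δx(mΔv) ≥ ℏ/2

The minimum uncertainty in velocity is:
Δv_min = ℏ/(2mΔx)
Δv_min = (1.055e-34 J·s) / (2 × 1.673e-27 kg × 1.560e-10 m)
Δv_min = 2.021e+02 m/s = 202.080 m/s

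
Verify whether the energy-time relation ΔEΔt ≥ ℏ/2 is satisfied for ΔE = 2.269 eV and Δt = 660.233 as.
Yes, it satisfies the uncertainty relation.

Calculate the product ΔEΔt:
ΔE = 2.269 eV = 3.635e-19 J
ΔEΔt = (3.635e-19 J) × (6.602e-16 s)
ΔEΔt = 2.400e-34 J·s

Compare to the minimum allowed value ℏ/2:
ℏ/2 = 5.273e-35 J·s

Since ΔEΔt = 2.400e-34 J·s ≥ 5.273e-35 J·s = ℏ/2,
this satisfies the uncertainty relation.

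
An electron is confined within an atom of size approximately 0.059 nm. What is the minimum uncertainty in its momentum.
8.937 × 10^-25 kg·m/s

Using the Heisenberg uncertainty principle:
ΔxΔp ≥ ℏ/2

With Δx ≈ L = 5.900e-11 m (the confinement size):
Δp_min = ℏ/(2Δx)
Δp_min = (1.055e-34 J·s) / (2 × 5.900e-11 m)
Δp_min = 8.937e-25 kg·m/s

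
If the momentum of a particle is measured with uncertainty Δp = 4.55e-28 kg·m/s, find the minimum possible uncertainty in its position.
115.887 nm

Using the Heisenberg uncertainty principle:
ΔxΔp ≥ ℏ/2

The minimum uncertainty in position is:
Δx_min = ℏ/(2Δp)
Δx_min = (1.055e-34 J·s) / (2 × 4.550e-28 kg·m/s)
Δx_min = 1.159e-07 m = 115.887 nm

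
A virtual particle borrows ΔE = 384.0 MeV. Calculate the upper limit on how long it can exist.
8.570 × 10^-25 s

Using the energy-time uncertainty principle:
ΔEΔt ≥ ℏ/2

For a virtual particle borrowing energy ΔE, the maximum lifetime is:
Δt_max = ℏ/(2ΔE)

Converting energy:
ΔE = 384.0 MeV = 6.152e-11 J

Δt_max = (1.055e-34 J·s) / (2 × 6.152e-11 J)
Δt_max = 8.570e-25 s = 8.570 × 10^-25 s

Virtual particles with higher borrowed energy exist for shorter times.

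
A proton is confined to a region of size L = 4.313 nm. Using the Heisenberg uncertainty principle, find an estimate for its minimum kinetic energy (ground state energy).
278.866 neV

Using the uncertainty principle to estimate ground state energy:

1. The position uncertainty is approximately the confinement size:
   Δx ≈ L = 4.313e-09 m

2. From ΔxΔp ≥ ℏ/2, the minimum momentum uncertainty is:
   Δp ≈ ℏ/(2L) = 1.223e-26 kg·m/s

3. The kinetic energy is approximately:
   KE ≈ (Δp)²/(2m) = (1.223e-26)²/(2 × 1.673e-27 kg)
   KE ≈ 4.468e-26 J = 278.866 neV

This is an order-of-magnitude estimate of the ground state energy.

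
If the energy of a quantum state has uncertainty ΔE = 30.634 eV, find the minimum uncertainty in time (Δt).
10.743 as

Using the energy-time uncertainty principle:
ΔEΔt ≥ ℏ/2

The minimum uncertainty in time is:
Δt_min = ℏ/(2ΔE)
Δt_min = (1.055e-34 J·s) / (2 × 4.908e-18 J)
Δt_min = 1.074e-17 s = 10.743 as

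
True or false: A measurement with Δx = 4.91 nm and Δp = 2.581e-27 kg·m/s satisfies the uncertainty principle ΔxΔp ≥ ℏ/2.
No, it violates the uncertainty principle (impossible measurement).

Calculate the product ΔxΔp:
ΔxΔp = (4.910e-09 m) × (2.581e-27 kg·m/s)
ΔxΔp = 1.267e-35 J·s

Compare to the minimum allowed value ℏ/2:
ℏ/2 = 5.273e-35 J·s

Since ΔxΔp = 1.267e-35 J·s < 5.273e-35 J·s = ℏ/2,
the measurement violates the uncertainty principle.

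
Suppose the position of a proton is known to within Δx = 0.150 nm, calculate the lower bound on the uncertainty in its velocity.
210.163 m/s

Using the Heisenberg uncertainty principle and Δp = mΔv:
ΔxΔp ≥ ℏ/2
Δx(mΔv) ≥ ℏ/2

The minimum uncertainty in velocity is:
Δv_min = ℏ/(2mΔx)
Δv_min = (1.055e-34 J·s) / (2 × 1.673e-27 kg × 1.500e-10 m)
Δv_min = 2.102e+02 m/s = 210.163 m/s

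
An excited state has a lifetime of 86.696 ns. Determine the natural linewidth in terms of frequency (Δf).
917.891 kHz

Using the energy-time uncertainty principle and E = hf:
ΔEΔt ≥ ℏ/2
hΔf·Δt ≥ ℏ/2

The minimum frequency uncertainty is:
Δf = ℏ/(2hτ) = 1/(4πτ)
Δf = 1/(4π × 8.670e-08 s)
Δf = 9.179e+05 Hz = 917.891 kHz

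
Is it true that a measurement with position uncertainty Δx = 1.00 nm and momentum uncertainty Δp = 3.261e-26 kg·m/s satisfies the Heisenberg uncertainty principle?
No, it violates the uncertainty principle (impossible measurement).

Calculate the product ΔxΔp:
ΔxΔp = (1.000e-09 m) × (3.261e-26 kg·m/s)
ΔxΔp = 3.261e-35 J·s

Compare to the minimum allowed value ℏ/2:
ℏ/2 = 5.273e-35 J·s

Since ΔxΔp = 3.261e-35 J·s < 5.273e-35 J·s = ℏ/2,
the measurement violates the uncertainty principle.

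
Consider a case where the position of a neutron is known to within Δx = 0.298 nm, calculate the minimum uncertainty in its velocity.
105.641 m/s

Using the Heisenberg uncertainty principle and Δp = mΔv:
ΔxΔp ≥ ℏ/2
Δx(mΔv) ≥ ℏ/2

The minimum uncertainty in velocity is:
Δv_min = ℏ/(2mΔx)
Δv_min = (1.055e-34 J·s) / (2 × 1.675e-27 kg × 2.980e-10 m)
Δv_min = 1.056e+02 m/s = 105.641 m/s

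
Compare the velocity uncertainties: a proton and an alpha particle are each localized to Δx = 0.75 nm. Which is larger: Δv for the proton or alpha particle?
The proton has the larger minimum velocity uncertainty, by a ratio of 4.0.

For both particles, Δp_min = ℏ/(2Δx) = 7.030e-26 kg·m/s (same for both).

The velocity uncertainty is Δv = Δp/m:
- proton: Δv = 7.030e-26 / 1.673e-27 = 4.203e+01 m/s = 42.033 m/s
- alpha particle: Δv = 7.030e-26 / 6.645e-27 = 1.058e+01 m/s = 10.581 m/s

Ratio: 4.203e+01 / 1.058e+01 = 4.0

The lighter particle has larger velocity uncertainty because Δv ∝ 1/m.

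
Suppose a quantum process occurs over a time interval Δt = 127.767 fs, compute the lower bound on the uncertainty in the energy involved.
2.576 meV

Using the energy-time uncertainty principle:
ΔEΔt ≥ ℏ/2

The minimum uncertainty in energy is:
ΔE_min = ℏ/(2Δt)
ΔE_min = (1.055e-34 J·s) / (2 × 1.278e-13 s)
ΔE_min = 4.127e-22 J = 2.576 meV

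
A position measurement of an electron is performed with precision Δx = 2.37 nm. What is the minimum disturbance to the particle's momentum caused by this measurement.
2.225 × 10^-26 kg·m/s

The uncertainty principle implies that measuring position disturbs momentum:
ΔxΔp ≥ ℏ/2

When we measure position with precision Δx, we necessarily introduce a momentum uncertainty:
Δp ≥ ℏ/(2Δx)
Δp_min = (1.055e-34 J·s) / (2 × 2.370e-09 m)
Δp_min = 2.225e-26 kg·m/s

The more precisely we measure position, the greater the momentum disturbance.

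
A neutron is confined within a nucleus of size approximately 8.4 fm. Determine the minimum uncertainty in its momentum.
6.277 × 10^-21 kg·m/s

Using the Heisenberg uncertainty principle:
ΔxΔp ≥ ℏ/2

With Δx ≈ L = 8.400e-15 m (the confinement size):
Δp_min = ℏ/(2Δx)
Δp_min = (1.055e-34 J·s) / (2 × 8.400e-15 m)
Δp_min = 6.277e-21 kg·m/s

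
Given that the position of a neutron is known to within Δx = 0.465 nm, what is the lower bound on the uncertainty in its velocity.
67.701 m/s

Using the Heisenberg uncertainty principle and Δp = mΔv:
ΔxΔp ≥ ℏ/2
Δx(mΔv) ≥ ℏ/2

The minimum uncertainty in velocity is:
Δv_min = ℏ/(2mΔx)
Δv_min = (1.055e-34 J·s) / (2 × 1.675e-27 kg × 4.650e-10 m)
Δv_min = 6.770e+01 m/s = 67.701 m/s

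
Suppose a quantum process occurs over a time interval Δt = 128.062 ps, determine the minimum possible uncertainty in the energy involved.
2.570 μeV

Using the energy-time uncertainty principle:
ΔEΔt ≥ ℏ/2

The minimum uncertainty in energy is:
ΔE_min = ℏ/(2Δt)
ΔE_min = (1.055e-34 J·s) / (2 × 1.281e-10 s)
ΔE_min = 4.117e-25 J = 2.570 μeV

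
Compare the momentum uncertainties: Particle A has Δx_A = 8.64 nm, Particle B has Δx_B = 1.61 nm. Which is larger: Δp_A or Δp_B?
Particle B has the larger minimum momentum uncertainty, by a factor of 5.37.

For each particle, the minimum momentum uncertainty is Δp_min = ℏ/(2Δx):

Particle A: Δp_A = ℏ/(2×8.640e-09 m) = 6.103e-27 kg·m/s
Particle B: Δp_B = ℏ/(2×1.610e-09 m) = 3.275e-26 kg·m/s

Ratio: Δp_B/Δp_A = 5.37

Since Δp_min ∝ 1/Δx, the particle with smaller position uncertainty (B) has larger momentum uncertainty.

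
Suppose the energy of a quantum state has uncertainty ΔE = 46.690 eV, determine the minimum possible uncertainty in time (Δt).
7.049 as

Using the energy-time uncertainty principle:
ΔEΔt ≥ ℏ/2

The minimum uncertainty in time is:
Δt_min = ℏ/(2ΔE)
Δt_min = (1.055e-34 J·s) / (2 × 7.481e-18 J)
Δt_min = 7.049e-18 s = 7.049 as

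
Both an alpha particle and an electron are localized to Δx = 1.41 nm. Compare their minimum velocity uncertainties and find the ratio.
The electron has the larger minimum velocity uncertainty, by a ratio of 7294.3.

For both particles, Δp_min = ℏ/(2Δx) = 3.740e-26 kg·m/s (same for both).

The velocity uncertainty is Δv = Δp/m:
- alpha particle: Δv = 3.740e-26 / 6.645e-27 = 5.628e+00 m/s = 5.628 m/s
- electron: Δv = 3.740e-26 / 9.109e-31 = 4.105e+04 m/s = 41.052 km/s

Ratio: 4.105e+04 / 5.628e+00 = 7294.3

The lighter particle has larger velocity uncertainty because Δv ∝ 1/m.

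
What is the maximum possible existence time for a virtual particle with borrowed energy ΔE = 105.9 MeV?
3.108 ys

Using the energy-time uncertainty principle:
ΔEΔt ≥ ℏ/2

For a virtual particle borrowing energy ΔE, the maximum lifetime is:
Δt_max = ℏ/(2ΔE)

Converting energy:
ΔE = 105.9 MeV = 1.697e-11 J

Δt_max = (1.055e-34 J·s) / (2 × 1.697e-11 J)
Δt_max = 3.108e-24 s = 3.108 ys

Virtual particles with higher borrowed energy exist for shorter times.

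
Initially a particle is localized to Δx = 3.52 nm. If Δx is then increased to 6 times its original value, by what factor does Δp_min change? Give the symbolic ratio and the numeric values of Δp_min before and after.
Original Δp_min = 1.498 × 10^-26 kg·m/s; new Δp'_min = 2.497 × 10^-27 kg·m/s; ratio Δp'_min/Δp_min = 1/6.

From the uncertainty principle ΔxΔp ≥ ℏ/2, the minimum momentum uncertainty is Δp_min = ℏ/(2Δx).

Original (Δx = 3.52 nm = 3.520e-09 m):
Δp_min = (1.055e-34 J·s)/(2 × 3.520e-09 m) = 1.498e-26 kg·m/s

When Δx → 6Δx:
Δp'_min = ℏ/(2 × 6Δx) = (1/6) × ℏ/(2Δx) = (1/6) × Δp_min
Δp'_min = 1/6 × 1.498e-26 kg·m/s = 2.497e-27 kg·m/s

Since Δp_min ∝ 1/Δx, when Δx is increased to 6 times its original value, Δp_min decreases to 1/6 of its original value.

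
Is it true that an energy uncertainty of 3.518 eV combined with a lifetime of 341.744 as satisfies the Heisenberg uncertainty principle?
Yes, it satisfies the uncertainty relation.

Calculate the product ΔEΔt:
ΔE = 3.518 eV = 5.636e-19 J
ΔEΔt = (5.636e-19 J) × (3.417e-16 s)
ΔEΔt = 1.926e-34 J·s

Compare to the minimum allowed value ℏ/2:
ℏ/2 = 5.273e-35 J·s

Since ΔEΔt = 1.926e-34 J·s ≥ 5.273e-35 J·s = ℏ/2,
this satisfies the uncertainty relation.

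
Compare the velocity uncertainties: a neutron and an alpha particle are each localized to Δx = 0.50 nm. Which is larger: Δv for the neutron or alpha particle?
The neutron has the larger minimum velocity uncertainty, by a ratio of 4.0.

For both particles, Δp_min = ℏ/(2Δx) = 1.055e-25 kg·m/s (same for both).

The velocity uncertainty is Δv = Δp/m:
- neutron: Δv = 1.055e-25 / 1.675e-27 = 6.296e+01 m/s = 62.962 m/s
- alpha particle: Δv = 1.055e-25 / 6.645e-27 = 1.587e+01 m/s = 15.871 m/s

Ratio: 6.296e+01 / 1.587e+01 = 4.0

The lighter particle has larger velocity uncertainty because Δv ∝ 1/m.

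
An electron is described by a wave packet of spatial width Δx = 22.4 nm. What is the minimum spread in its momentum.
2.354 × 10^-27 kg·m/s

For a wave packet, the spatial width Δx and momentum spread Δp are related by the uncertainty principle:
ΔxΔp ≥ ℏ/2

The minimum momentum spread is:
Δp_min = ℏ/(2Δx)
Δp_min = (1.055e-34 J·s) / (2 × 2.240e-08 m)
Δp_min = 2.354e-27 kg·m/s

A wave packet cannot have both a well-defined position and well-defined momentum.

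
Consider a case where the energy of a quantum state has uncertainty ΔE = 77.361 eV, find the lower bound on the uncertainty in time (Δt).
4.254 as

Using the energy-time uncertainty principle:
ΔEΔt ≥ ℏ/2

The minimum uncertainty in time is:
Δt_min = ℏ/(2ΔE)
Δt_min = (1.055e-34 J·s) / (2 × 1.239e-17 J)
Δt_min = 4.254e-18 s = 4.254 as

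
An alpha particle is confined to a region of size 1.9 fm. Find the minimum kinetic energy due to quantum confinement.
361.720 keV

Using the uncertainty principle:

1. Position uncertainty: Δx ≈ 1.900e-15 m
2. Minimum momentum uncertainty: Δp = ℏ/(2Δx) = 2.775e-20 kg·m/s
3. Minimum kinetic energy:
   KE = (Δp)²/(2m) = (2.775e-20)²/(2 × 6.645e-27 kg)
   KE = 5.795e-14 J = 361.720 keV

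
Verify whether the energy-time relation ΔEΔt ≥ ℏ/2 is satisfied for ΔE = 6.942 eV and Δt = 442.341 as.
Yes, it satisfies the uncertainty relation.

Calculate the product ΔEΔt:
ΔE = 6.942 eV = 1.112e-18 J
ΔEΔt = (1.112e-18 J) × (4.423e-16 s)
ΔEΔt = 4.920e-34 J·s

Compare to the minimum allowed value ℏ/2:
ℏ/2 = 5.273e-35 J·s

Since ΔEΔt = 4.920e-34 J·s ≥ 5.273e-35 J·s = ℏ/2,
this satisfies the uncertainty relation.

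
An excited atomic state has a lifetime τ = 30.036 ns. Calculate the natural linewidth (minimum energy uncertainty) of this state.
10.957 neV

Using the energy-time uncertainty principle:
ΔEΔt ≥ ℏ/2

The lifetime τ represents the time uncertainty Δt.
The natural linewidth (minimum energy uncertainty) is:

ΔE = ℏ/(2τ)
ΔE = (1.055e-34 J·s) / (2 × 3.004e-08 s)
ΔE = 1.756e-27 J = 10.957 neV

This natural linewidth limits the precision of spectroscopic measurements.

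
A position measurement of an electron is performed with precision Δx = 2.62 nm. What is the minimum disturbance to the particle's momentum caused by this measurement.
2.013 × 10^-26 kg·m/s

The uncertainty principle implies that measuring position disturbs momentum:
ΔxΔp ≥ ℏ/2

When we measure position with precision Δx, we necessarily introduce a momentum uncertainty:
Δp ≥ ℏ/(2Δx)
Δp_min = (1.055e-34 J·s) / (2 × 2.620e-09 m)
Δp_min = 2.013e-26 kg·m/s

The more precisely we measure position, the greater the momentum disturbance.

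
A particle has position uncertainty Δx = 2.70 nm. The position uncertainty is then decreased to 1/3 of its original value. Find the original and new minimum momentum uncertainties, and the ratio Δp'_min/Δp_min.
Original Δp_min = 1.953 × 10^-26 kg·m/s; new Δp'_min = 5.859 × 10^-26 kg·m/s; ratio Δp'_min/Δp_min = 3.

From the uncertainty principle ΔxΔp ≥ ℏ/2, the minimum momentum uncertainty is Δp_min = ℏ/(2Δx).

Original (Δx = 2.70 nm = 2.700e-09 m):
Δp_min = (1.055e-34 J·s)/(2 × 2.700e-09 m) = 1.953e-26 kg·m/s

When Δx → (1/3)Δx:
Δp'_min = ℏ/(2 × (1/3)Δx) = 3 × ℏ/(2Δx) = 3 × Δp_min
Δp'_min = 3 × 1.953e-26 kg·m/s = 5.859e-26 kg·m/s

Since Δp_min ∝ 1/Δx, when Δx is decreased to 1/3 of its original value, Δp_min increases to 3 times its original value.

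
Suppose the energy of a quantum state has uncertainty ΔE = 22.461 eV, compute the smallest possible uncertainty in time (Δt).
14.652 as

Using the energy-time uncertainty principle:
ΔEΔt ≥ ℏ/2

The minimum uncertainty in time is:
Δt_min = ℏ/(2ΔE)
Δt_min = (1.055e-34 J·s) / (2 × 3.599e-18 J)
Δt_min = 1.465e-17 s = 14.652 as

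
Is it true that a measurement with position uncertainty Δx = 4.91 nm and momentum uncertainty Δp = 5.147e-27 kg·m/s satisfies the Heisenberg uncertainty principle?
No, it violates the uncertainty principle (impossible measurement).

Calculate the product ΔxΔp:
ΔxΔp = (4.910e-09 m) × (5.147e-27 kg·m/s)
ΔxΔp = 2.527e-35 J·s

Compare to the minimum allowed value ℏ/2:
ℏ/2 = 5.273e-35 J·s

Since ΔxΔp = 2.527e-35 J·s < 5.273e-35 J·s = ℏ/2,
the measurement violates the uncertainty principle.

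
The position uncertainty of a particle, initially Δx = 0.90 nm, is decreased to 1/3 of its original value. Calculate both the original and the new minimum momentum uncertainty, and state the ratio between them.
Original Δp_min = 5.859 × 10^-26 kg·m/s; new Δp'_min = 1.758 × 10^-25 kg·m/s; ratio Δp'_min/Δp_min = 3.

From the uncertainty principle ΔxΔp ≥ ℏ/2, the minimum momentum uncertainty is Δp_min = ℏ/(2Δx).

Original (Δx = 0.90 nm = 9.000e-10 m):
Δp_min = (1.055e-34 J·s)/(2 × 9.000e-10 m) = 5.859e-26 kg·m/s

When Δx → (1/3)Δx:
Δp'_min = ℏ/(2 × (1/3)Δx) = 3 × ℏ/(2Δx) = 3 × Δp_min
Δp'_min = 3 × 5.859e-26 kg·m/s = 1.758e-25 kg·m/s

Since Δp_min ∝ 1/Δx, when Δx is decreased to 1/3 of its original value, Δp_min increases to 3 times its original value.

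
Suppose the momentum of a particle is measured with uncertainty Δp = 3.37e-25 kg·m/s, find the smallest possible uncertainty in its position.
156.465 pm

Using the Heisenberg uncertainty principle:
ΔxΔp ≥ ℏ/2

The minimum uncertainty in position is:
Δx_min = ℏ/(2Δp)
Δx_min = (1.055e-34 J·s) / (2 × 3.370e-25 kg·m/s)
Δx_min = 1.565e-10 m = 156.465 pm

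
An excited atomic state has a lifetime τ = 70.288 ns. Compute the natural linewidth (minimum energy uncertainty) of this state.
4.682 neV

Using the energy-time uncertainty principle:
ΔEΔt ≥ ℏ/2

The lifetime τ represents the time uncertainty Δt.
The natural linewidth (minimum energy uncertainty) is:

ΔE = ℏ/(2τ)
ΔE = (1.055e-34 J·s) / (2 × 7.029e-08 s)
ΔE = 7.502e-28 J = 4.682 neV

This natural linewidth limits the precision of spectroscopic measurements.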